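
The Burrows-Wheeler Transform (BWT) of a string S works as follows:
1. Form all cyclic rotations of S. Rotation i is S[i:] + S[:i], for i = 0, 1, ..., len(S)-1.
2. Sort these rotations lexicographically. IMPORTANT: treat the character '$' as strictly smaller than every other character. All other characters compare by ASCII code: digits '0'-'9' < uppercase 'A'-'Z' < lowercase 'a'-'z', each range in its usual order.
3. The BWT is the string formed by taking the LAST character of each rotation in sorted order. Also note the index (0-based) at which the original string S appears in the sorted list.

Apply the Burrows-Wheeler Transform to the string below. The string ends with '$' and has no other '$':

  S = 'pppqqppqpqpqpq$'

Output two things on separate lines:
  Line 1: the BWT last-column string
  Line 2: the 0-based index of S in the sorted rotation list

Answer: q$qpqqqpppqpppp
1

Derivation:
All 15 rotations (rotation i = S[i:]+S[:i]):
  rot[0] = pppqqppqpqpqpq$
  rot[1] = ppqqppqpqpqpq$p
  rot[2] = pqqppqpqpqpq$pp
  rot[3] = qqppqpqpqpq$ppp
  rot[4] = qppqpqpqpq$pppq
  rot[5] = ppqpqpqpq$pppqq
  rot[6] = pqpqpqpq$pppqqp
  rot[7] = qpqpqpq$pppqqpp
  rot[8] = pqpqpq$pppqqppq
  rot[9] = qpqpq$pppqqppqp
  rot[10] = pqpq$pppqqppqpq
  rot[11] = qpq$pppqqppqpqp
  rot[12] = pq$pppqqppqpqpq
  rot[13] = q$pppqqppqpqpqp
  rot[14] = $pppqqppqpqpqpq
Sorted (with $ < everything):
  sorted[0] = $pppqqppqpqpqpq  (last char: 'q')
  sorted[1] = pppqqppqpqpqpq$  (last char: '$')
  sorted[2] = ppqpqpqpq$pppqq  (last char: 'q')
  sorted[3] = ppqqppqpqpqpq$p  (last char: 'p')
  sorted[4] = pq$pppqqppqpqpq  (last char: 'q')
  sorted[5] = pqpq$pppqqppqpq  (last char: 'q')
  sorted[6] = pqpqpq$pppqqppq  (last char: 'q')
  sorted[7] = pqpqpqpq$pppqqp  (last char: 'p')
  sorted[8] = pqqppqpqpqpq$pp  (last char: 'p')
  sorted[9] = q$pppqqppqpqpqp  (last char: 'p')
  sorted[10] = qppqpqpqpq$pppq  (last char: 'q')
  sorted[11] = qpq$pppqqppqpqp  (last char: 'p')
  sorted[12] = qpqpq$pppqqppqp  (last char: 'p')
  sorted[13] = qpqpqpq$pppqqpp  (last char: 'p')
  sorted[14] = qqppqpqpqpq$ppp  (last char: 'p')
Last column: q$qpqqqpppqpppp
Original string S is at sorted index 1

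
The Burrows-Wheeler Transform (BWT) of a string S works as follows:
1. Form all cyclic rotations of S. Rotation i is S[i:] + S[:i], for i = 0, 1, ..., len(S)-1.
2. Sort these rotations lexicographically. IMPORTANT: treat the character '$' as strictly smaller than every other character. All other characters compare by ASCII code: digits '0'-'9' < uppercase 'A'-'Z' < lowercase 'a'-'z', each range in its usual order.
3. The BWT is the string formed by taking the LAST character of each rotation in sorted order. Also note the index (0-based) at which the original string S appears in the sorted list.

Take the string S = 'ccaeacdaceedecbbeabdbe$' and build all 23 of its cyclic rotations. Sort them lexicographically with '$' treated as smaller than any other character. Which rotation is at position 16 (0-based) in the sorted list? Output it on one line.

Answer: decbbeabdbe$ccaeacdacee

Derivation:
All 23 rotations (rotation i = S[i:]+S[:i]):
  rot[0] = ccaeacdaceedecbbeabdbe$
  rot[1] = caeacdaceedecbbeabdbe$c
  rot[2] = aeacdaceedecbbeabdbe$cc
  rot[3] = eacdaceedecbbeabdbe$cca
  rot[4] = acdaceedecbbeabdbe$ccae
  rot[5] = cdaceedecbbeabdbe$ccaea
  rot[6] = daceedecbbeabdbe$ccaeac
  rot[7] = aceedecbbeabdbe$ccaeacd
  rot[8] = ceedecbbeabdbe$ccaeacda
  rot[9] = eedecbbeabdbe$ccaeacdac
  rot[10] = edecbbeabdbe$ccaeacdace
  rot[11] = decbbeabdbe$ccaeacdacee
  rot[12] = ecbbeabdbe$ccaeacdaceed
  rot[13] = cbbeabdbe$ccaeacdaceede
  rot[14] = bbeabdbe$ccaeacdaceedec
  rot[15] = beabdbe$ccaeacdaceedecb
  rot[16] = eabdbe$ccaeacdaceedecbb
  rot[17] = abdbe$ccaeacdaceedecbbe
  rot[18] = bdbe$ccaeacdaceedecbbea
  rot[19] = dbe$ccaeacdaceedecbbeab
  rot[20] = be$ccaeacdaceedecbbeabd
  rot[21] = e$ccaeacdaceedecbbeabdb
  rot[22] = $ccaeacdaceedecbbeabdbe
Sorted (with $ < everything):
  sorted[0] = $ccaeacdaceedecbbeabdbe
  sorted[1] = abdbe$ccaeacdaceedecbbe
  sorted[2] = acdaceedecbbeabdbe$ccae
  sorted[3] = aceedecbbeabdbe$ccaeacd
  sorted[4] = aeacdaceedecbbeabdbe$cc
  sorted[5] = bbeabdbe$ccaeacdaceedec
  sorted[6] = bdbe$ccaeacdaceedecbbea
  sorted[7] = be$ccaeacdaceedecbbeabd
  sorted[8] = beabdbe$ccaeacdaceedecb
  sorted[9] = caeacdaceedecbbeabdbe$c
  sorted[10] = cbbeabdbe$ccaeacdaceede
  sorted[11] = ccaeacdaceedecbbeabdbe$
  sorted[12] = cdaceedecbbeabdbe$ccaea
  sorted[13] = ceedecbbeabdbe$ccaeacda
  sorted[14] = daceedecbbeabdbe$ccaeac
  sorted[15] = dbe$ccaeacdaceedecbbeab
  sorted[16] = decbbeabdbe$ccaeacdacee
  sorted[17] = e$ccaeacdaceedecbbeabdb
  sorted[18] = eabdbe$ccaeacdaceedecbb
  sorted[19] = eacdaceedecbbeabdbe$cca
  sorted[20] = ecbbeabdbe$ccaeacdaceed
  sorted[21] = edecbbeabdbe$ccaeacdace
  sorted[22] = eedecbbeabdbe$ccaeacdac
sorted[16] = decbbeabdbe$ccaeacdacee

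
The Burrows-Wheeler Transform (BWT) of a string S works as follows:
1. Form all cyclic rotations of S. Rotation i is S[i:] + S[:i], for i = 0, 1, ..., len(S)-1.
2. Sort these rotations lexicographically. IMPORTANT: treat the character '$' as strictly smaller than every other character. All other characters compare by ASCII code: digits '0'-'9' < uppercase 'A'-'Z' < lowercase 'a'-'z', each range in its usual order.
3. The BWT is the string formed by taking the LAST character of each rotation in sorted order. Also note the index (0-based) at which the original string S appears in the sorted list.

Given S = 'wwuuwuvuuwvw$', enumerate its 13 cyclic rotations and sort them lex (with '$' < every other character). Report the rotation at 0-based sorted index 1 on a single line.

Answer: uuwuvuuwvw$ww

Derivation:
All 13 rotations (rotation i = S[i:]+S[:i]):
  rot[0] = wwuuwuvuuwvw$
  rot[1] = wuuwuvuuwvw$w
  rot[2] = uuwuvuuwvw$ww
  rot[3] = uwuvuuwvw$wwu
  rot[4] = wuvuuwvw$wwuu
  rot[5] = uvuuwvw$wwuuw
  rot[6] = vuuwvw$wwuuwu
  rot[7] = uuwvw$wwuuwuv
  rot[8] = uwvw$wwuuwuvu
  rot[9] = wvw$wwuuwuvuu
  rot[10] = vw$wwuuwuvuuw
  rot[11] = w$wwuuwuvuuwv
  rot[12] = $wwuuwuvuuwvw
Sorted (with $ < everything):
  sorted[0] = $wwuuwuvuuwvw
  sorted[1] = uuwuvuuwvw$ww
  sorted[2] = uuwvw$wwuuwuv
  sorted[3] = uvuuwvw$wwuuw
  sorted[4] = uwuvuuwvw$wwu
  sorted[5] = uwvw$wwuuwuvu
  sorted[6] = vuuwvw$wwuuwu
  sorted[7] = vw$wwuuwuvuuw
  sorted[8] = w$wwuuwuvuuwv
  sorted[9] = wuuwuvuuwvw$w
  sorted[10] = wuvuuwvw$wwuu
  sorted[11] = wvw$wwuuwuvuu
  sorted[12] = wwuuwuvuuwvw$
sorted[1] = uuwuvuuwvw$ww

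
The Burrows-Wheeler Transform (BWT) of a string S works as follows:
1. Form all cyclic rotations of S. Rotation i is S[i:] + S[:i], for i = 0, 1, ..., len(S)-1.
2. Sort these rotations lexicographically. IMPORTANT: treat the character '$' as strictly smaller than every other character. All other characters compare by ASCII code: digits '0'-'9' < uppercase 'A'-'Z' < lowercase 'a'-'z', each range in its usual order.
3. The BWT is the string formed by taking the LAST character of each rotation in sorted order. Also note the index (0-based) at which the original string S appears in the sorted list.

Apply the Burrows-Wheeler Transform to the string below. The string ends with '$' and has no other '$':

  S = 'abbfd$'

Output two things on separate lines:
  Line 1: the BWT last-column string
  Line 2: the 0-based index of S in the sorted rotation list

All 6 rotations (rotation i = S[i:]+S[:i]):
  rot[0] = abbfd$
  rot[1] = bbfd$a
  rot[2] = bfd$ab
  rot[3] = fd$abb
  rot[4] = d$abbf
  rot[5] = $abbfd
Sorted (with $ < everything):
  sorted[0] = $abbfd  (last char: 'd')
  sorted[1] = abbfd$  (last char: '$')
  sorted[2] = bbfd$a  (last char: 'a')
  sorted[3] = bfd$ab  (last char: 'b')
  sorted[4] = d$abbf  (last char: 'f')
  sorted[5] = fd$abb  (last char: 'b')
Last column: d$abfb
Original string S is at sorted index 1

Answer: d$abfb
1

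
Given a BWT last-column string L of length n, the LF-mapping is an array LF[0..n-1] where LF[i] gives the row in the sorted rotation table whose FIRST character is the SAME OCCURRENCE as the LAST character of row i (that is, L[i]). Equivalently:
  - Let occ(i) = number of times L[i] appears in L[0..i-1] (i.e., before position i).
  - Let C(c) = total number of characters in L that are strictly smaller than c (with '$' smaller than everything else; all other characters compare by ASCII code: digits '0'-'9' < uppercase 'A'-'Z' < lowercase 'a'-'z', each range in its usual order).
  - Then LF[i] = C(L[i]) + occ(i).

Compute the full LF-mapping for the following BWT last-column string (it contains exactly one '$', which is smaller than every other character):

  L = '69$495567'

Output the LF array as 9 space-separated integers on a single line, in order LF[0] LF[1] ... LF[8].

Answer: 4 7 0 1 8 2 3 5 6

Derivation:
Char counts: '$':1, '4':1, '5':2, '6':2, '7':1, '9':2
C (first-col start): C('$')=0, C('4')=1, C('5')=2, C('6')=4, C('7')=6, C('9')=7
L[0]='6': occ=0, LF[0]=C('6')+0=4+0=4
L[1]='9': occ=0, LF[1]=C('9')+0=7+0=7
L[2]='$': occ=0, LF[2]=C('$')+0=0+0=0
L[3]='4': occ=0, LF[3]=C('4')+0=1+0=1
L[4]='9': occ=1, LF[4]=C('9')+1=7+1=8
L[5]='5': occ=0, LF[5]=C('5')+0=2+0=2
L[6]='5': occ=1, LF[6]=C('5')+1=2+1=3
L[7]='6': occ=1, LF[7]=C('6')+1=4+1=5
L[8]='7': occ=0, LF[8]=C('7')+0=6+0=6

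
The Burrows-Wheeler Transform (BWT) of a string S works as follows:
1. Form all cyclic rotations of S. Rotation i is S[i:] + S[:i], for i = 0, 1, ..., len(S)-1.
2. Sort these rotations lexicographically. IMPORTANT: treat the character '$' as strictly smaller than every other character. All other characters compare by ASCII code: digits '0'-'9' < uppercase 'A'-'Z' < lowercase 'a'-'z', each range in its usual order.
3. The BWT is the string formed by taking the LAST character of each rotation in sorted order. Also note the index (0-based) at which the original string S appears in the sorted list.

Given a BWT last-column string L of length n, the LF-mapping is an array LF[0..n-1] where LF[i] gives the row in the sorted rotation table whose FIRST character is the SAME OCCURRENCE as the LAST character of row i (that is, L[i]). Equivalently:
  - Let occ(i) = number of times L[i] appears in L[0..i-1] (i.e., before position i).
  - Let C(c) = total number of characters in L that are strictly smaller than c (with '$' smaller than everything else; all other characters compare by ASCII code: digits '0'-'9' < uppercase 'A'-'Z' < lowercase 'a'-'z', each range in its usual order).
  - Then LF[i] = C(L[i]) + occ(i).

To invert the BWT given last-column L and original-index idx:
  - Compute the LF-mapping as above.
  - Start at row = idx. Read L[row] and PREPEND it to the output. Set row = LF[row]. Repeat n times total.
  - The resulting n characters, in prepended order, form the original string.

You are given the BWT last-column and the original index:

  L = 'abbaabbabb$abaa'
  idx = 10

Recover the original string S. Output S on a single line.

Answer: bababbaaaabbba$

Derivation:
LF mapping: 1 8 9 2 3 10 11 4 12 13 0 5 14 6 7
Walk LF starting at row 10, prepending L[row]:
  step 1: row=10, L[10]='$', prepend. Next row=LF[10]=0
  step 2: row=0, L[0]='a', prepend. Next row=LF[0]=1
  step 3: row=1, L[1]='b', prepend. Next row=LF[1]=8
  step 4: row=8, L[8]='b', prepend. Next row=LF[8]=12
  step 5: row=12, L[12]='b', prepend. Next row=LF[12]=14
  step 6: row=14, L[14]='a', prepend. Next row=LF[14]=7
  step 7: row=7, L[7]='a', prepend. Next row=LF[7]=4
  step 8: row=4, L[4]='a', prepend. Next row=LF[4]=3
  step 9: row=3, L[3]='a', prepend. Next row=LF[3]=2
  step 10: row=2, L[2]='b', prepend. Next row=LF[2]=9
  step 11: row=9, L[9]='b', prepend. Next row=LF[9]=13
  step 12: row=13, L[13]='a', prepend. Next row=LF[13]=6
  step 13: row=6, L[6]='b', prepend. Next row=LF[6]=11
  step 14: row=11, L[11]='a', prepend. Next row=LF[11]=5
  step 15: row=5, L[5]='b', prepend. Next row=LF[5]=10
Reversed output: bababbaaaabbba$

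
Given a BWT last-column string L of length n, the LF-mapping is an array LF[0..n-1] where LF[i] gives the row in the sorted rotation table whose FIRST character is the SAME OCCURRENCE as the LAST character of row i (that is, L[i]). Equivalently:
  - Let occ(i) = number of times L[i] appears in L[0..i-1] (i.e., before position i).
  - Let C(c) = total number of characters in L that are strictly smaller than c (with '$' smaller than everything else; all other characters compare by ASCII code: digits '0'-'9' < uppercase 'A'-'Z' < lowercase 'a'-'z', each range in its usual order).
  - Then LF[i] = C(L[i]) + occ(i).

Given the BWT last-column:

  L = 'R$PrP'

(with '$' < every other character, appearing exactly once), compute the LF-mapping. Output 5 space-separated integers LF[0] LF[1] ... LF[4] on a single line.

Answer: 3 0 1 4 2

Derivation:
Char counts: '$':1, 'P':2, 'R':1, 'r':1
C (first-col start): C('$')=0, C('P')=1, C('R')=3, C('r')=4
L[0]='R': occ=0, LF[0]=C('R')+0=3+0=3
L[1]='$': occ=0, LF[1]=C('$')+0=0+0=0
L[2]='P': occ=0, LF[2]=C('P')+0=1+0=1
L[3]='r': occ=0, LF[3]=C('r')+0=4+0=4
L[4]='P': occ=1, LF[4]=C('P')+1=1+1=2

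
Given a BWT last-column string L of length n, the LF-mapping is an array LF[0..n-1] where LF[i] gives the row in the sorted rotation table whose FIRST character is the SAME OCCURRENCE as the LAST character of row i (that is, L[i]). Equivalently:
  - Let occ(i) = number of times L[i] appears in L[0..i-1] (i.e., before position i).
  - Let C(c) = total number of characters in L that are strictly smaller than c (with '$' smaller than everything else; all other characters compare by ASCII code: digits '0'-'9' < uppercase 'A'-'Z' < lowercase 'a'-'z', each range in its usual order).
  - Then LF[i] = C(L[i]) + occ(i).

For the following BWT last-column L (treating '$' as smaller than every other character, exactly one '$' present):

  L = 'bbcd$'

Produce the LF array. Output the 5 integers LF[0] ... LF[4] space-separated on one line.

Answer: 1 2 3 4 0

Derivation:
Char counts: '$':1, 'b':2, 'c':1, 'd':1
C (first-col start): C('$')=0, C('b')=1, C('c')=3, C('d')=4
L[0]='b': occ=0, LF[0]=C('b')+0=1+0=1
L[1]='b': occ=1, LF[1]=C('b')+1=1+1=2
L[2]='c': occ=0, LF[2]=C('c')+0=3+0=3
L[3]='d': occ=0, LF[3]=C('d')+0=4+0=4
L[4]='$': occ=0, LF[4]=C('$')+0=0+0=0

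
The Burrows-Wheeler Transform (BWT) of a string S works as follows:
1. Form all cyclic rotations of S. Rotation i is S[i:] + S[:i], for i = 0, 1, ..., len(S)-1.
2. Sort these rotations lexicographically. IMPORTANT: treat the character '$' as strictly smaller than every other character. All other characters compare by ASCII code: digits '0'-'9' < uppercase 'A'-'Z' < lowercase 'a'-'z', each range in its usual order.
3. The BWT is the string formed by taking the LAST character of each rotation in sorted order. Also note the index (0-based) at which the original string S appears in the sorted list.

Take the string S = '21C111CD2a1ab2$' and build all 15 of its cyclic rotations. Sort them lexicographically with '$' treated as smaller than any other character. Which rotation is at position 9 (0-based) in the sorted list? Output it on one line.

Answer: C111CD2a1ab2$21

Derivation:
All 15 rotations (rotation i = S[i:]+S[:i]):
  rot[0] = 21C111CD2a1ab2$
  rot[1] = 1C111CD2a1ab2$2
  rot[2] = C111CD2a1ab2$21
  rot[3] = 111CD2a1ab2$21C
  rot[4] = 11CD2a1ab2$21C1
  rot[5] = 1CD2a1ab2$21C11
  rot[6] = CD2a1ab2$21C111
  rot[7] = D2a1ab2$21C111C
  rot[8] = 2a1ab2$21C111CD
  rot[9] = a1ab2$21C111CD2
  rot[10] = 1ab2$21C111CD2a
  rot[11] = ab2$21C111CD2a1
  rot[12] = b2$21C111CD2a1a
  rot[13] = 2$21C111CD2a1ab
  rot[14] = $21C111CD2a1ab2
Sorted (with $ < everything):
  sorted[0] = $21C111CD2a1ab2
  sorted[1] = 111CD2a1ab2$21C
  sorted[2] = 11CD2a1ab2$21C1
  sorted[3] = 1C111CD2a1ab2$2
  sorted[4] = 1CD2a1ab2$21C11
  sorted[5] = 1ab2$21C111CD2a
  sorted[6] = 2$21C111CD2a1ab
  sorted[7] = 21C111CD2a1ab2$
  sorted[8] = 2a1ab2$21C111CD
  sorted[9] = C111CD2a1ab2$21
  sorted[10] = CD2a1ab2$21C111
  sorted[11] = D2a1ab2$21C111C
  sorted[12] = a1ab2$21C111CD2
  sorted[13] = ab2$21C111CD2a1
  sorted[14] = b2$21C111CD2a1a
sorted[9] = C111CD2a1ab2$21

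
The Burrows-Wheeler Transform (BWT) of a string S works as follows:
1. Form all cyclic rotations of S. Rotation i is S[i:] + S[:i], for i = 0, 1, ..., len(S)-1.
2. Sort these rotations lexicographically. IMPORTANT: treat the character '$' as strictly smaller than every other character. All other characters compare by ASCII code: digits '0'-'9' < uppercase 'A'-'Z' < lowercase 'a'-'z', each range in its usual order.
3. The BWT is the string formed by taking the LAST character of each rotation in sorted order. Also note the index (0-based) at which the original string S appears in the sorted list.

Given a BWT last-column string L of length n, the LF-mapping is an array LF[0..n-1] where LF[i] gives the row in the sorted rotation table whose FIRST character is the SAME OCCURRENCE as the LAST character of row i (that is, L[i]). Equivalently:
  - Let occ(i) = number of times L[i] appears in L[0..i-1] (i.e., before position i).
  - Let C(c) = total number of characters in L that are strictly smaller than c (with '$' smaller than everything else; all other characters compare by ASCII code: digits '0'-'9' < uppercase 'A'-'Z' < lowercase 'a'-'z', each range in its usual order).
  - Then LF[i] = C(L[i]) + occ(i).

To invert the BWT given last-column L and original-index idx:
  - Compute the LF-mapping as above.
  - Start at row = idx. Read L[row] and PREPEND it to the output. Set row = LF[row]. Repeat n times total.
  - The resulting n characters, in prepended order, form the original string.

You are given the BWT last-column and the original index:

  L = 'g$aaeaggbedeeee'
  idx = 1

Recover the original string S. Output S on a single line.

Answer: aaadegebeegeeg$

Derivation:
LF mapping: 12 0 1 2 6 3 13 14 4 7 5 8 9 10 11
Walk LF starting at row 1, prepending L[row]:
  step 1: row=1, L[1]='$', prepend. Next row=LF[1]=0
  step 2: row=0, L[0]='g', prepend. Next row=LF[0]=12
  step 3: row=12, L[12]='e', prepend. Next row=LF[12]=9
  step 4: row=9, L[9]='e', prepend. Next row=LF[9]=7
  step 5: row=7, L[7]='g', prepend. Next row=LF[7]=14
  step 6: row=14, L[14]='e', prepend. Next row=LF[14]=11
  step 7: row=11, L[11]='e', prepend. Next row=LF[11]=8
  step 8: row=8, L[8]='b', prepend. Next row=LF[8]=4
  step 9: row=4, L[4]='e', prepend. Next row=LF[4]=6
  step 10: row=6, L[6]='g', prepend. Next row=LF[6]=13
  step 11: row=13, L[13]='e', prepend. Next row=LF[13]=10
  step 12: row=10, L[10]='d', prepend. Next row=LF[10]=5
  step 13: row=5, L[5]='a', prepend. Next row=LF[5]=3
  step 14: row=3, L[3]='a', prepend. Next row=LF[3]=2
  step 15: row=2, L[2]='a', prepend. Next row=LF[2]=1
Reversed output: aaadegebeegeeg$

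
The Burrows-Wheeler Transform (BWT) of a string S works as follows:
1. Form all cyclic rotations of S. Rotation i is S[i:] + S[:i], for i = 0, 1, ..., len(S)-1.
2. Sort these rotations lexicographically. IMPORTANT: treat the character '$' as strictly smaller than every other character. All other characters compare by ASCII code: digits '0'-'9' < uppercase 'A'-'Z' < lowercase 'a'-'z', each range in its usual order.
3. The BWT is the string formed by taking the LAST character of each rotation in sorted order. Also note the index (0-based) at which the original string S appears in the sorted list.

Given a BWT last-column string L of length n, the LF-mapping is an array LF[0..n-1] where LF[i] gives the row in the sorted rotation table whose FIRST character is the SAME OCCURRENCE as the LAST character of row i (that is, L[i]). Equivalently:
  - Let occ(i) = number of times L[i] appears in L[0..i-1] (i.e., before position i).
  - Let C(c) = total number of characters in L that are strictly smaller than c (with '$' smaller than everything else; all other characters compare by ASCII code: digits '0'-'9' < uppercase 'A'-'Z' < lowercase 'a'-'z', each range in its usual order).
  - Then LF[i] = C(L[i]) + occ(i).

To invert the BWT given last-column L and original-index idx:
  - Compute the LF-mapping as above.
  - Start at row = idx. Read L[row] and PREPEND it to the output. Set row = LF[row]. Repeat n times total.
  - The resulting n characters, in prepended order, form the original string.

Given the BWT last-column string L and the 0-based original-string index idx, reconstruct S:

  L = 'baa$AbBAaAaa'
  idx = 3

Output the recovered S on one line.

Answer: AabaABaAaab$

Derivation:
LF mapping: 10 5 6 0 1 11 4 2 7 3 8 9
Walk LF starting at row 3, prepending L[row]:
  step 1: row=3, L[3]='$', prepend. Next row=LF[3]=0
  step 2: row=0, L[0]='b', prepend. Next row=LF[0]=10
  step 3: row=10, L[10]='a', prepend. Next row=LF[10]=8
  step 4: row=8, L[8]='a', prepend. Next row=LF[8]=7
  step 5: row=7, L[7]='A', prepend. Next row=LF[7]=2
  step 6: row=2, L[2]='a', prepend. Next row=LF[2]=6
  step 7: row=6, L[6]='B', prepend. Next row=LF[6]=4
  step 8: row=4, L[4]='A', prepend. Next row=LF[4]=1
  step 9: row=1, L[1]='a', prepend. Next row=LF[1]=5
  step 10: row=5, L[5]='b', prepend. Next row=LF[5]=11
  step 11: row=11, L[11]='a', prepend. Next row=LF[11]=9
  step 12: row=9, L[9]='A', prepend. Next row=LF[9]=3
Reversed output: AabaABaAaab$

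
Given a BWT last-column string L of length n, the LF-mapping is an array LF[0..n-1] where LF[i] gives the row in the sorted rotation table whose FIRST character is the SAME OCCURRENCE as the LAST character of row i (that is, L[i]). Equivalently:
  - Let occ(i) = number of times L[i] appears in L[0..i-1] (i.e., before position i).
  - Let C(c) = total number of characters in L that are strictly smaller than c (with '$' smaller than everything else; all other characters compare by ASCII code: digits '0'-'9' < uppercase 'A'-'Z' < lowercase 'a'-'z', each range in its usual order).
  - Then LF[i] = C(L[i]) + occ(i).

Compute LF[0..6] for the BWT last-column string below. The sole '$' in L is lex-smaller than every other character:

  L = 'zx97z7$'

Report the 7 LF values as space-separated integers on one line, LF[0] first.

Char counts: '$':1, '7':2, '9':1, 'x':1, 'z':2
C (first-col start): C('$')=0, C('7')=1, C('9')=3, C('x')=4, C('z')=5
L[0]='z': occ=0, LF[0]=C('z')+0=5+0=5
L[1]='x': occ=0, LF[1]=C('x')+0=4+0=4
L[2]='9': occ=0, LF[2]=C('9')+0=3+0=3
L[3]='7': occ=0, LF[3]=C('7')+0=1+0=1
L[4]='z': occ=1, LF[4]=C('z')+1=5+1=6
L[5]='7': occ=1, LF[5]=C('7')+1=1+1=2
L[6]='$': occ=0, LF[6]=C('$')+0=0+0=0

Answer: 5 4 3 1 6 2 0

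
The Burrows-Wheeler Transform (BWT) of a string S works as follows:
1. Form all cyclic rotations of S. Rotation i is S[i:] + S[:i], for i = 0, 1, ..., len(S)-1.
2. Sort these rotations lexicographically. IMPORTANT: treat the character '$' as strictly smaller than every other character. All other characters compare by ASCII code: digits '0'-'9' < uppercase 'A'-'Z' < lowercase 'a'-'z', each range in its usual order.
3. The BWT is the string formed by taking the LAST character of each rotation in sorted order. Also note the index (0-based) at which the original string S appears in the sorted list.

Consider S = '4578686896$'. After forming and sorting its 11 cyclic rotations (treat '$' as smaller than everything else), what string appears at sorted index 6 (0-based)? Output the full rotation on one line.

Answer: 78686896$45

Derivation:
All 11 rotations (rotation i = S[i:]+S[:i]):
  rot[0] = 4578686896$
  rot[1] = 578686896$4
  rot[2] = 78686896$45
  rot[3] = 8686896$457
  rot[4] = 686896$4578
  rot[5] = 86896$45786
  rot[6] = 6896$457868
  rot[7] = 896$4578686
  rot[8] = 96$45786868
  rot[9] = 6$457868689
  rot[10] = $4578686896
Sorted (with $ < everything):
  sorted[0] = $4578686896
  sorted[1] = 4578686896$
  sorted[2] = 578686896$4
  sorted[3] = 6$457868689
  sorted[4] = 686896$4578
  sorted[5] = 6896$457868
  sorted[6] = 78686896$45
  sorted[7] = 8686896$457
  sorted[8] = 86896$45786
  sorted[9] = 896$4578686
  sorted[10] = 96$45786868
sorted[6] = 78686896$45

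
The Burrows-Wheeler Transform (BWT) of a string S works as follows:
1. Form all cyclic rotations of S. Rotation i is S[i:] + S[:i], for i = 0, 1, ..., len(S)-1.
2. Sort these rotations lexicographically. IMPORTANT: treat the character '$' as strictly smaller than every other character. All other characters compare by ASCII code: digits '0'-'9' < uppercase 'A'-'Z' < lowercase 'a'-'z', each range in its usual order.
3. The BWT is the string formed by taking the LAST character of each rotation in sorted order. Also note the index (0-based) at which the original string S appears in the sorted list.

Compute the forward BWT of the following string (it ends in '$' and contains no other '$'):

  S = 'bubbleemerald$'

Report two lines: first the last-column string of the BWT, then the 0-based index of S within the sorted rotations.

Answer: drub$llemabeeb
4

Derivation:
All 14 rotations (rotation i = S[i:]+S[:i]):
  rot[0] = bubbleemerald$
  rot[1] = ubbleemerald$b
  rot[2] = bbleemerald$bu
  rot[3] = bleemerald$bub
  rot[4] = leemerald$bubb
  rot[5] = eemerald$bubbl
  rot[6] = emerald$bubble
  rot[7] = merald$bubblee
  rot[8] = erald$bubbleem
  rot[9] = rald$bubbleeme
  rot[10] = ald$bubbleemer
  rot[11] = ld$bubbleemera
  rot[12] = d$bubbleemeral
  rot[13] = $bubbleemerald
Sorted (with $ < everything):
  sorted[0] = $bubbleemerald  (last char: 'd')
  sorted[1] = ald$bubbleemer  (last char: 'r')
  sorted[2] = bbleemerald$bu  (last char: 'u')
  sorted[3] = bleemerald$bub  (last char: 'b')
  sorted[4] = bubbleemerald$  (last char: '$')
  sorted[5] = d$bubbleemeral  (last char: 'l')
  sorted[6] = eemerald$bubbl  (last char: 'l')
  sorted[7] = emerald$bubble  (last char: 'e')
  sorted[8] = erald$bubbleem  (last char: 'm')
  sorted[9] = ld$bubbleemera  (last char: 'a')
  sorted[10] = leemerald$bubb  (last char: 'b')
  sorted[11] = merald$bubblee  (last char: 'e')
  sorted[12] = rald$bubbleeme  (last char: 'e')
  sorted[13] = ubbleemerald$b  (last char: 'b')
Last column: drub$llemabeeb
Original string S is at sorted index 4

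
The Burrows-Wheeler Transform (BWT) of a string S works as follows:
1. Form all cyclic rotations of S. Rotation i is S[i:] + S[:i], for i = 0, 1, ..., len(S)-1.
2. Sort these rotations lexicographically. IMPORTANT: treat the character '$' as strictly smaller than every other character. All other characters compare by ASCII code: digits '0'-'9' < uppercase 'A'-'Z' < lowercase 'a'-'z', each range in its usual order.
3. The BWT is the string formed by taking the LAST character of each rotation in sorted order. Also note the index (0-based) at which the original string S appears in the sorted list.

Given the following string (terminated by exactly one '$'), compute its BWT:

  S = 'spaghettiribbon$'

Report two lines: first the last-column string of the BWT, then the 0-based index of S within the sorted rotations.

Answer: npibhagrtobsi$te
13

Derivation:
All 16 rotations (rotation i = S[i:]+S[:i]):
  rot[0] = spaghettiribbon$
  rot[1] = paghettiribbon$s
  rot[2] = aghettiribbon$sp
  rot[3] = ghettiribbon$spa
  rot[4] = hettiribbon$spag
  rot[5] = ettiribbon$spagh
  rot[6] = ttiribbon$spaghe
  rot[7] = tiribbon$spaghet
  rot[8] = iribbon$spaghett
  rot[9] = ribbon$spaghetti
  rot[10] = ibbon$spaghettir
  rot[11] = bbon$spaghettiri
  rot[12] = bon$spaghettirib
  rot[13] = on$spaghettiribb
  rot[14] = n$spaghettiribbo
  rot[15] = $spaghettiribbon
Sorted (with $ < everything):
  sorted[0] = $spaghettiribbon  (last char: 'n')
  sorted[1] = aghettiribbon$sp  (last char: 'p')
  sorted[2] = bbon$spaghettiri  (last char: 'i')
  sorted[3] = bon$spaghettirib  (last char: 'b')
  sorted[4] = ettiribbon$spagh  (last char: 'h')
  sorted[5] = ghettiribbon$spa  (last char: 'a')
  sorted[6] = hettiribbon$spag  (last char: 'g')
  sorted[7] = ibbon$spaghettir  (last char: 'r')
  sorted[8] = iribbon$spaghett  (last char: 't')
  sorted[9] = n$spaghettiribbo  (last char: 'o')
  sorted[10] = on$spaghettiribb  (last char: 'b')
  sorted[11] = paghettiribbon$s  (last char: 's')
  sorted[12] = ribbon$spaghetti  (last char: 'i')
  sorted[13] = spaghettiribbon$  (last char: '$')
  sorted[14] = tiribbon$spaghet  (last char: 't')
  sorted[15] = ttiribbon$spaghe  (last char: 'e')
Last column: npibhagrtobsi$te
Original string S is at sorted index 13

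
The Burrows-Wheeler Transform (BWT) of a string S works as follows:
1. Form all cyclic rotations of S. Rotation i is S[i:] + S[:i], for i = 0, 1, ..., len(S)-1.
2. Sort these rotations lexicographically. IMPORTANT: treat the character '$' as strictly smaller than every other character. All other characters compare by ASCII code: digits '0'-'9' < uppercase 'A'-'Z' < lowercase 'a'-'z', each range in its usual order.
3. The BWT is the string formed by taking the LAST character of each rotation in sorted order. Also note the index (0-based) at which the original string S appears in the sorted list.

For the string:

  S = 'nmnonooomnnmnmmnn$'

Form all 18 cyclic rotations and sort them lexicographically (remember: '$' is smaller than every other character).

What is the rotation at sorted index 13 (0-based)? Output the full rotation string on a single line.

All 18 rotations (rotation i = S[i:]+S[:i]):
  rot[0] = nmnonooomnnmnmmnn$
  rot[1] = mnonooomnnmnmmnn$n
  rot[2] = nonooomnnmnmmnn$nm
  rot[3] = onooomnnmnmmnn$nmn
  rot[4] = nooomnnmnmmnn$nmno
  rot[5] = ooomnnmnmmnn$nmnon
  rot[6] = oomnnmnmmnn$nmnono
  rot[7] = omnnmnmmnn$nmnonoo
  rot[8] = mnnmnmmnn$nmnonooo
  rot[9] = nnmnmmnn$nmnonooom
  rot[10] = nmnmmnn$nmnonooomn
  rot[11] = mnmmnn$nmnonooomnn
  rot[12] = nmmnn$nmnonooomnnm
  rot[13] = mmnn$nmnonooomnnmn
  rot[14] = mnn$nmnonooomnnmnm
  rot[15] = nn$nmnonooomnnmnmm
  rot[16] = n$nmnonooomnnmnmmn
  rot[17] = $nmnonooomnnmnmmnn
Sorted (with $ < everything):
  sorted[0] = $nmnonooomnnmnmmnn
  sorted[1] = mmnn$nmnonooomnnmn
  sorted[2] = mnmmnn$nmnonooomnn
  sorted[3] = mnn$nmnonooomnnmnm
  sorted[4] = mnnmnmmnn$nmnonooo
  sorted[5] = mnonooomnnmnmmnn$n
  sorted[6] = n$nmnonooomnnmnmmn
  sorted[7] = nmmnn$nmnonooomnnm
  sorted[8] = nmnmmnn$nmnonooomn
  sorted[9] = nmnonooomnnmnmmnn$
  sorted[10] = nn$nmnonooomnnmnmm
  sorted[11] = nnmnmmnn$nmnonooom
  sorted[12] = nonooomnnmnmmnn$nm
  sorted[13] = nooomnnmnmmnn$nmno
  sorted[14] = omnnmnmmnn$nmnonoo
  sorted[15] = onooomnnmnmmnn$nmn
  sorted[16] = oomnnmnmmnn$nmnono
  sorted[17] = ooomnnmnmmnn$nmnon
sorted[13] = nooomnnmnmmnn$nmno

Answer: nooomnnmnmmnn$nmno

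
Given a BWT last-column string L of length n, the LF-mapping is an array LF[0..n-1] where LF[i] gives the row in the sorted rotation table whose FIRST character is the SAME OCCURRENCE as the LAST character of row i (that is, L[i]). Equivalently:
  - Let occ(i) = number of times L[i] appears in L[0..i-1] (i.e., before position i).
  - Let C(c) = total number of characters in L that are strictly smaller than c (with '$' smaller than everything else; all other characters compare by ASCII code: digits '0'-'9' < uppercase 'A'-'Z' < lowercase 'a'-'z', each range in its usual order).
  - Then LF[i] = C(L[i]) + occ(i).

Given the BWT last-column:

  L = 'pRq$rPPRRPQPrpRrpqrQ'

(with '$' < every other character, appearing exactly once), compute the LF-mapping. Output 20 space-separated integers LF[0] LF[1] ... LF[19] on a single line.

Answer: 11 7 14 0 16 1 2 8 9 3 5 4 17 12 10 18 13 15 19 6

Derivation:
Char counts: '$':1, 'P':4, 'Q':2, 'R':4, 'p':3, 'q':2, 'r':4
C (first-col start): C('$')=0, C('P')=1, C('Q')=5, C('R')=7, C('p')=11, C('q')=14, C('r')=16
L[0]='p': occ=0, LF[0]=C('p')+0=11+0=11
L[1]='R': occ=0, LF[1]=C('R')+0=7+0=7
L[2]='q': occ=0, LF[2]=C('q')+0=14+0=14
L[3]='$': occ=0, LF[3]=C('$')+0=0+0=0
L[4]='r': occ=0, LF[4]=C('r')+0=16+0=16
L[5]='P': occ=0, LF[5]=C('P')+0=1+0=1
L[6]='P': occ=1, LF[6]=C('P')+1=1+1=2
L[7]='R': occ=1, LF[7]=C('R')+1=7+1=8
L[8]='R': occ=2, LF[8]=C('R')+2=7+2=9
L[9]='P': occ=2, LF[9]=C('P')+2=1+2=3
L[10]='Q': occ=0, LF[10]=C('Q')+0=5+0=5
L[11]='P': occ=3, LF[11]=C('P')+3=1+3=4
L[12]='r': occ=1, LF[12]=C('r')+1=16+1=17
L[13]='p': occ=1, LF[13]=C('p')+1=11+1=12
L[14]='R': occ=3, LF[14]=C('R')+3=7+3=10
L[15]='r': occ=2, LF[15]=C('r')+2=16+2=18
L[16]='p': occ=2, LF[16]=C('p')+2=11+2=13
L[17]='q': occ=1, LF[17]=C('q')+1=14+1=15
L[18]='r': occ=3, LF[18]=C('r')+3=16+3=19
L[19]='Q': occ=1, LF[19]=C('Q')+1=5+1=6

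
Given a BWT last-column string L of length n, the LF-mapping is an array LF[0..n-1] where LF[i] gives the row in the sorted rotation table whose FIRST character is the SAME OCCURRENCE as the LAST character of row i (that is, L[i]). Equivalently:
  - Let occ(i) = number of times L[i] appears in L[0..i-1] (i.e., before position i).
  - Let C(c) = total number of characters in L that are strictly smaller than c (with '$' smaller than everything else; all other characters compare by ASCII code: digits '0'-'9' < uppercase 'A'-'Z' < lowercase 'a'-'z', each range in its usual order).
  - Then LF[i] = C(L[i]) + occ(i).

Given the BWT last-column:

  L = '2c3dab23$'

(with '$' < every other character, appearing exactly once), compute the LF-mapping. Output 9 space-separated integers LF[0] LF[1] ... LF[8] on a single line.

Answer: 1 7 3 8 5 6 2 4 0

Derivation:
Char counts: '$':1, '2':2, '3':2, 'a':1, 'b':1, 'c':1, 'd':1
C (first-col start): C('$')=0, C('2')=1, C('3')=3, C('a')=5, C('b')=6, C('c')=7, C('d')=8
L[0]='2': occ=0, LF[0]=C('2')+0=1+0=1
L[1]='c': occ=0, LF[1]=C('c')+0=7+0=7
L[2]='3': occ=0, LF[2]=C('3')+0=3+0=3
L[3]='d': occ=0, LF[3]=C('d')+0=8+0=8
L[4]='a': occ=0, LF[4]=C('a')+0=5+0=5
L[5]='b': occ=0, LF[5]=C('b')+0=6+0=6
L[6]='2': occ=1, LF[6]=C('2')+1=1+1=2
L[7]='3': occ=1, LF[7]=C('3')+1=3+1=4
L[8]='$': occ=0, LF[8]=C('$')+0=0+0=0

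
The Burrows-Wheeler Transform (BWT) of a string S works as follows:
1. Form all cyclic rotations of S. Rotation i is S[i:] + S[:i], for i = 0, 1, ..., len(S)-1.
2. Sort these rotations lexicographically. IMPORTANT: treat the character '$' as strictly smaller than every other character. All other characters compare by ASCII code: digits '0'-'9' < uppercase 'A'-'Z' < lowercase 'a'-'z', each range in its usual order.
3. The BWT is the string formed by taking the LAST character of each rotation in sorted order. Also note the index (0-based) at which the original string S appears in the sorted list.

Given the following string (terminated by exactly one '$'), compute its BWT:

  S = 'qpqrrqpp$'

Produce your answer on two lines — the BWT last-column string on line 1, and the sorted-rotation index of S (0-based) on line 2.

All 9 rotations (rotation i = S[i:]+S[:i]):
  rot[0] = qpqrrqpp$
  rot[1] = pqrrqpp$q
  rot[2] = qrrqpp$qp
  rot[3] = rrqpp$qpq
  rot[4] = rqpp$qpqr
  rot[5] = qpp$qpqrr
  rot[6] = pp$qpqrrq
  rot[7] = p$qpqrrqp
  rot[8] = $qpqrrqpp
Sorted (with $ < everything):
  sorted[0] = $qpqrrqpp  (last char: 'p')
  sorted[1] = p$qpqrrqp  (last char: 'p')
  sorted[2] = pp$qpqrrq  (last char: 'q')
  sorted[3] = pqrrqpp$q  (last char: 'q')
  sorted[4] = qpp$qpqrr  (last char: 'r')
  sorted[5] = qpqrrqpp$  (last char: '$')
  sorted[6] = qrrqpp$qp  (last char: 'p')
  sorted[7] = rqpp$qpqr  (last char: 'r')
  sorted[8] = rrqpp$qpq  (last char: 'q')
Last column: ppqqr$prq
Original string S is at sorted index 5

Answer: ppqqr$prq
5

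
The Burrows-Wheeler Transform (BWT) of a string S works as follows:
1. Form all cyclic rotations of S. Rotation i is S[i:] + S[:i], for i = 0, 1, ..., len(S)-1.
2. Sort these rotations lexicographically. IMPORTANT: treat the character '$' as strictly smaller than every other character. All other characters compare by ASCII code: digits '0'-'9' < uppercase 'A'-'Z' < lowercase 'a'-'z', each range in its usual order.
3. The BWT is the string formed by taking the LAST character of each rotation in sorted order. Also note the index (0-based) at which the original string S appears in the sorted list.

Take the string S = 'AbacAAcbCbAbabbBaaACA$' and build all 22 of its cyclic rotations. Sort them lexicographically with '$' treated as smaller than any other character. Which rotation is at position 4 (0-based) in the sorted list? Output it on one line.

All 22 rotations (rotation i = S[i:]+S[:i]):
  rot[0] = AbacAAcbCbAbabbBaaACA$
  rot[1] = bacAAcbCbAbabbBaaACA$A
  rot[2] = acAAcbCbAbabbBaaACA$Ab
  rot[3] = cAAcbCbAbabbBaaACA$Aba
  rot[4] = AAcbCbAbabbBaaACA$Abac
  rot[5] = AcbCbAbabbBaaACA$AbacA
  rot[6] = cbCbAbabbBaaACA$AbacAA
  rot[7] = bCbAbabbBaaACA$AbacAAc
  rot[8] = CbAbabbBaaACA$AbacAAcb
  rot[9] = bAbabbBaaACA$AbacAAcbC
  rot[10] = AbabbBaaACA$AbacAAcbCb
  rot[11] = babbBaaACA$AbacAAcbCbA
  rot[12] = abbBaaACA$AbacAAcbCbAb
  rot[13] = bbBaaACA$AbacAAcbCbAba
  rot[14] = bBaaACA$AbacAAcbCbAbab
  rot[15] = BaaACA$AbacAAcbCbAbabb
  rot[16] = aaACA$AbacAAcbCbAbabbB
  rot[17] = aACA$AbacAAcbCbAbabbBa
  rot[18] = ACA$AbacAAcbCbAbabbBaa
  rot[19] = CA$AbacAAcbCbAbabbBaaA
  rot[20] = A$AbacAAcbCbAbabbBaaAC
  rot[21] = $AbacAAcbCbAbabbBaaACA
Sorted (with $ < everything):
  sorted[0] = $AbacAAcbCbAbabbBaaACA
  sorted[1] = A$AbacAAcbCbAbabbBaaAC
  sorted[2] = AAcbCbAbabbBaaACA$Abac
  sorted[3] = ACA$AbacAAcbCbAbabbBaa
  sorted[4] = AbabbBaaACA$AbacAAcbCb
  sorted[5] = AbacAAcbCbAbabbBaaACA$
  sorted[6] = AcbCbAbabbBaaACA$AbacA
  sorted[7] = BaaACA$AbacAAcbCbAbabb
  sorted[8] = CA$AbacAAcbCbAbabbBaaA
  sorted[9] = CbAbabbBaaACA$AbacAAcb
  sorted[10] = aACA$AbacAAcbCbAbabbBa
  sorted[11] = aaACA$AbacAAcbCbAbabbB
  sorted[12] = abbBaaACA$AbacAAcbCbAb
  sorted[13] = acAAcbCbAbabbBaaACA$Ab
  sorted[14] = bAbabbBaaACA$AbacAAcbC
  sorted[15] = bBaaACA$AbacAAcbCbAbab
  sorted[16] = bCbAbabbBaaACA$AbacAAc
  sorted[17] = babbBaaACA$AbacAAcbCbA
  sorted[18] = bacAAcbCbAbabbBaaACA$A
  sorted[19] = bbBaaACA$AbacAAcbCbAba
  sorted[20] = cAAcbCbAbabbBaaACA$Aba
  sorted[21] = cbCbAbabbBaaACA$AbacAA
sorted[4] = AbabbBaaACA$AbacAAcbCb

Answer: AbabbBaaACA$AbacAAcbCb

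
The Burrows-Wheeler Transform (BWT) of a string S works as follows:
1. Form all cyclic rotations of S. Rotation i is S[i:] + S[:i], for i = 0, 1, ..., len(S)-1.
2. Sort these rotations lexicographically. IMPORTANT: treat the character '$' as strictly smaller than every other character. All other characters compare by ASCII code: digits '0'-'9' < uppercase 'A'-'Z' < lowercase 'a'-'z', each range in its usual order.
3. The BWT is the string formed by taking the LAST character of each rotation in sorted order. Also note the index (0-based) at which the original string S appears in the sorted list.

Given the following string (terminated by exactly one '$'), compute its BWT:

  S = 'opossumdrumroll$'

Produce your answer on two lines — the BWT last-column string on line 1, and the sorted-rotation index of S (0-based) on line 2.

All 16 rotations (rotation i = S[i:]+S[:i]):
  rot[0] = opossumdrumroll$
  rot[1] = possumdrumroll$o
  rot[2] = ossumdrumroll$op
  rot[3] = ssumdrumroll$opo
  rot[4] = sumdrumroll$opos
  rot[5] = umdrumroll$oposs
  rot[6] = mdrumroll$opossu
  rot[7] = drumroll$opossum
  rot[8] = rumroll$opossumd
  rot[9] = umroll$opossumdr
  rot[10] = mroll$opossumdru
  rot[11] = roll$opossumdrum
  rot[12] = oll$opossumdrumr
  rot[13] = ll$opossumdrumro
  rot[14] = l$opossumdrumrol
  rot[15] = $opossumdrumroll
Sorted (with $ < everything):
  sorted[0] = $opossumdrumroll  (last char: 'l')
  sorted[1] = drumroll$opossum  (last char: 'm')
  sorted[2] = l$opossumdrumrol  (last char: 'l')
  sorted[3] = ll$opossumdrumro  (last char: 'o')
  sorted[4] = mdrumroll$opossu  (last char: 'u')
  sorted[5] = mroll$opossumdru  (last char: 'u')
  sorted[6] = oll$opossumdrumr  (last char: 'r')
  sorted[7] = opossumdrumroll$  (last char: '$')
  sorted[8] = ossumdrumroll$op  (last char: 'p')
  sorted[9] = possumdrumroll$o  (last char: 'o')
  sorted[10] = roll$opossumdrum  (last char: 'm')
  sorted[11] = rumroll$opossumd  (last char: 'd')
  sorted[12] = ssumdrumroll$opo  (last char: 'o')
  sorted[13] = sumdrumroll$opos  (last char: 's')
  sorted[14] = umdrumroll$oposs  (last char: 's')
  sorted[15] = umroll$opossumdr  (last char: 'r')
Last column: lmlouur$pomdossr
Original string S is at sorted index 7

Answer: lmlouur$pomdossr
7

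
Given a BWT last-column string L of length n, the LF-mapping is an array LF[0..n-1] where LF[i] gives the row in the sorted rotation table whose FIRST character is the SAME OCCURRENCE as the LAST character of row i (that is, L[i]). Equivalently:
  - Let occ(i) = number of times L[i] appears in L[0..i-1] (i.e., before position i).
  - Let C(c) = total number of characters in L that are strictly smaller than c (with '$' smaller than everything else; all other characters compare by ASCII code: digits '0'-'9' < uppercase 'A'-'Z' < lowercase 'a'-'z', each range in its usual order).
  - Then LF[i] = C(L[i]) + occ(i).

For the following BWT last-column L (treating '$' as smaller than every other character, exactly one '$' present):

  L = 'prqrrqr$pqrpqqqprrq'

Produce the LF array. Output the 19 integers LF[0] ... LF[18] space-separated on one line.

Char counts: '$':1, 'p':4, 'q':7, 'r':7
C (first-col start): C('$')=0, C('p')=1, C('q')=5, C('r')=12
L[0]='p': occ=0, LF[0]=C('p')+0=1+0=1
L[1]='r': occ=0, LF[1]=C('r')+0=12+0=12
L[2]='q': occ=0, LF[2]=C('q')+0=5+0=5
L[3]='r': occ=1, LF[3]=C('r')+1=12+1=13
L[4]='r': occ=2, LF[4]=C('r')+2=12+2=14
L[5]='q': occ=1, LF[5]=C('q')+1=5+1=6
L[6]='r': occ=3, LF[6]=C('r')+3=12+3=15
L[7]='$': occ=0, LF[7]=C('$')+0=0+0=0
L[8]='p': occ=1, LF[8]=C('p')+1=1+1=2
L[9]='q': occ=2, LF[9]=C('q')+2=5+2=7
L[10]='r': occ=4, LF[10]=C('r')+4=12+4=16
L[11]='p': occ=2, LF[11]=C('p')+2=1+2=3
L[12]='q': occ=3, LF[12]=C('q')+3=5+3=8
L[13]='q': occ=4, LF[13]=C('q')+4=5+4=9
L[14]='q': occ=5, LF[14]=C('q')+5=5+5=10
L[15]='p': occ=3, LF[15]=C('p')+3=1+3=4
L[16]='r': occ=5, LF[16]=C('r')+5=12+5=17
L[17]='r': occ=6, LF[17]=C('r')+6=12+6=18
L[18]='q': occ=6, LF[18]=C('q')+6=5+6=11

Answer: 1 12 5 13 14 6 15 0 2 7 16 3 8 9 10 4 17 18 11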